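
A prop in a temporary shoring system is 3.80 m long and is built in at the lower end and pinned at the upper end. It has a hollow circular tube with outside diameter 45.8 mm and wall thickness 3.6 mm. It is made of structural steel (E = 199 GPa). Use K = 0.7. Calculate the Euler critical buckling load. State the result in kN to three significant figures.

P_cr ≈ 29.7 kN

Inner diameter d_i = 45.8 − 2×3.6 = 38.60 mm
I = π(d_o⁴ − d_i⁴)/64 = π(45.8⁴ − 38.60⁴)/64 = 1.070×10^5 mm⁴
I = 1.070×10^5 mm⁴ = 1.070×10^-7 m⁴
Effective length L_e = K·L = 0.7 × 3.80 = 2.660 m
P_cr = π²EI / L_e² = π² × 199×10⁹ × 1.070×10^-7 / 2.660² = 2.971×10^4 N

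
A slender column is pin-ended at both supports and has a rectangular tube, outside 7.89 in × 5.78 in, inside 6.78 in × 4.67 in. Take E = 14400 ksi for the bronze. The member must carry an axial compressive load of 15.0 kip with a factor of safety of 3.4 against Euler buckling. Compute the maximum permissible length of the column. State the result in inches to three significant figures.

Weak-axis I_min = (h_o·b_o³ − h_i·b_i³)/12 with b_o = 5.78, b_i = 4.670 in (shorter outer/inner sides).
I_min = (7.89×5.78³ − 6.780×4.670³)/12 = 69.42 in⁴
Required critical load P_cr = n·P = 3.4 × 15.0 = 51.00 kip = 5.100×10^4 lb
From P_cr = π²EI/(K·L)²:  L = (1/K)·√(π²EI/P_cr) = (1/1)·√(π²×1.44×10^7×69.42/5.100×10^4)
L = 440 in

L_max ≈ 440 in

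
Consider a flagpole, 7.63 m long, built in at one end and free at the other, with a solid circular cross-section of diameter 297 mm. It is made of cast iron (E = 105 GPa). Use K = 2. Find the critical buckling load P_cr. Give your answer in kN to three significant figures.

I = πd⁴/64 = π×297⁴/64 = 3.819×10^8 mm⁴
I = 3.819×10^8 mm⁴ = 3.819×10^-4 m⁴
Effective length L_e = K·L = 2 × 7.63 = 15.26 m
P_cr = π²EI / L_e² = π² × 105×10⁹ × 3.819×10^-4 / 15.26² = 1.700×10^6 N

P_cr ≈ 1700 kN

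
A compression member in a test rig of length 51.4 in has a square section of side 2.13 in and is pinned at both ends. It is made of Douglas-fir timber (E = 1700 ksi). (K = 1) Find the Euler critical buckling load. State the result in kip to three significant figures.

I = a⁴/12 = 2.13⁴/12 = 1.715 in⁴
Effective length L_e = K·L = 1 × 51.4 = 51.40 in
P_cr = π²EI / L_e² = π² × 1700×10³ × 1.715 / 51.40² = 1.089×10^4 lb

P_cr ≈ 10.9 kip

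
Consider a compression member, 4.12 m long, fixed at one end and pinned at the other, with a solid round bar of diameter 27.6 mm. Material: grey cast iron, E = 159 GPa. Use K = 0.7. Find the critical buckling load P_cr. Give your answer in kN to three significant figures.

I = πd⁴/64 = π×27.6⁴/64 = 2.848×10^4 mm⁴
I = 2.848×10^4 mm⁴ = 2.848×10^-8 m⁴
Effective length L_e = K·L = 0.7 × 4.12 = 2.884 m
P_cr = π²EI / L_e² = π² × 159×10⁹ × 2.848×10^-8 / 2.884² = 5.374×10^3 N

P_cr ≈ 5.37 kN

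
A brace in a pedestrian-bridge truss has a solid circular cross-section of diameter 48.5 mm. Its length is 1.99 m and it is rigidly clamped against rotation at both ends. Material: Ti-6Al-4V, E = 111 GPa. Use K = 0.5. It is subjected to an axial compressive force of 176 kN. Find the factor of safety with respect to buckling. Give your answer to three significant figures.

n ≈ 1.71

I = πd⁴/64 = π×48.5⁴/64 = 2.716×10^5 mm⁴
I = 2.716×10^5 mm⁴ = 2.716×10^-7 m⁴
Effective length L_e = K·L = 0.5 × 1.99 = 0.9950 m
P_cr = π²EI / L_e² = π² × 111×10⁹ × 2.716×10^-7 / 0.9950² = 3.005×10^5 N
Factor of safety n = P_cr / P = 300.55 / 176 = 1.71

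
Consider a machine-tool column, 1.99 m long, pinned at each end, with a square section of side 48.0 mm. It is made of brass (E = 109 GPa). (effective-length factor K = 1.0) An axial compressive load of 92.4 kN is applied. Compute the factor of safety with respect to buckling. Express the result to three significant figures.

I = a⁴/12 = 48.0⁴/12 = 4.424×10^5 mm⁴
I = 4.424×10^5 mm⁴ = 4.424×10^-7 m⁴
Effective length L_e = K·L = 1 × 1.99 = 1.990 m
P_cr = π²EI / L_e² = π² × 109×10⁹ × 4.424×10^-7 / 1.990² = 1.202×10^5 N
Factor of safety n = P_cr / P = 120.17 / 92.4 = 1.30

n ≈ 1.30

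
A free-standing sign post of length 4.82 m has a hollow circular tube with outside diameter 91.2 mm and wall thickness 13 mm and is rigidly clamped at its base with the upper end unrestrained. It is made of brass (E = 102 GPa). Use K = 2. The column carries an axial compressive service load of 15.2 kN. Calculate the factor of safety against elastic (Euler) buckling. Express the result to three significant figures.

n ≈ 1.79

Inner diameter d_i = 91.2 − 2×13 = 65.20 mm
I = π(d_o⁴ − d_i⁴)/64 = π(91.2⁴ − 65.20⁴)/64 = 2.509×10^6 mm⁴
I = 2.509×10^6 mm⁴ = 2.509×10^-6 m⁴
Effective length L_e = K·L = 2 × 4.82 = 9.640 m
P_cr = π²EI / L_e² = π² × 102×10⁹ × 2.509×10^-6 / 9.640² = 2.718×10^4 N
Factor of safety n = P_cr / P = 27.177 / 15.2 = 1.79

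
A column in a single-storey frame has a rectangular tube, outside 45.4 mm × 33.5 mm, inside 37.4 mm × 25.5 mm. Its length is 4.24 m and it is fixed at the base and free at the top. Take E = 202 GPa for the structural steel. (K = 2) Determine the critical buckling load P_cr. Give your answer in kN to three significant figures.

Weak-axis I_min = (h_o·b_o³ − h_i·b_i³)/12 with b_o = 33.5, b_i = 25.50 mm (shorter outer/inner sides).
I_min = (45.4×33.5³ − 37.40×25.50³)/12 = 9.056×10^4 mm⁴
I = 9.056×10^4 mm⁴ = 9.056×10^-8 m⁴
Effective length L_e = K·L = 2 × 4.24 = 8.480 m
P_cr = π²EI / L_e² = π² × 202×10⁹ × 9.056×10^-8 / 8.480² = 2.511×10^3 N

P_cr ≈ 2.51 kN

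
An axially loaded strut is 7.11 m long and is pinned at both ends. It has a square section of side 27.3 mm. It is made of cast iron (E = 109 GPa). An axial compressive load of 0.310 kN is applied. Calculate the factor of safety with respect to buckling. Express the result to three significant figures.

n ≈ 3.18

I = a⁴/12 = 27.3⁴/12 = 4.629×10^4 mm⁴
I = 4.629×10^4 mm⁴ = 4.629×10^-8 m⁴
Effective length L_e = K·L = 1 × 7.11 = 7.110 m
P_cr = π²EI / L_e² = π² × 109×10⁹ × 4.629×10^-8 / 7.110² = 985.0 N
Factor of safety n = P_cr / P = 0.98505 / 0.310 = 3.18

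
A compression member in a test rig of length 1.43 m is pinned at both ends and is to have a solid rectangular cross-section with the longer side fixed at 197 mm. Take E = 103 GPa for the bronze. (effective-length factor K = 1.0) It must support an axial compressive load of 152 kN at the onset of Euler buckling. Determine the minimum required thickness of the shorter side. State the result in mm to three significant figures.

L_e = K·L = 1 × 1.43 = 1.430 m
Required I = P_cr·L_e²/(π²E) = 1.520×10^5 × 1.430² / (π² × 1.03×10^11) = 3.058×10^-7 m⁴
I_req = 3.058×10^5 mm⁴
Rectangle, weak axis: I_min = h·b³/12 with h = 197 mm fixed  ⇒  b = (12I/h)^(1/3) = 26.5 mm

b ≈ 26.5 mm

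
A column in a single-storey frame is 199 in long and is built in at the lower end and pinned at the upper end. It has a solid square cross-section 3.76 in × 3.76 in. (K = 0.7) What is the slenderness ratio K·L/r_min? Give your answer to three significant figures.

For a square r = a/√12 = 3.76/√12 = 1.085 in
L_e = K·L = 0.7 × 199 = 139.3 in
λ = L_e / r_min = 139.30 / 1.085 = 128

λ ≈ 128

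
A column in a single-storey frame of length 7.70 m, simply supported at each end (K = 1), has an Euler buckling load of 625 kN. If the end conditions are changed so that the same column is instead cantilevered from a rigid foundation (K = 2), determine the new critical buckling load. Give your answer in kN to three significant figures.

P_cr ≈ 156 kN

P_cr ∝ 1/K², so P_cr,new = P_cr,old × (K_old/K_new)² = 625 × (1/2)²
= 625 × 0.2500 = 156 kN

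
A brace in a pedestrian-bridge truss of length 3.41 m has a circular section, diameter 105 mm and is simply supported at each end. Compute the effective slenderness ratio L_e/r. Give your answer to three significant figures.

For a solid circle r = d/4 = 105/4 = 26.25 mm
L_e = K·L = 1 × 3.41 m = 3.410 m = 3410.0 mm
λ = L_e / r_min = 3410.0 / 26.25 = 130

λ ≈ 130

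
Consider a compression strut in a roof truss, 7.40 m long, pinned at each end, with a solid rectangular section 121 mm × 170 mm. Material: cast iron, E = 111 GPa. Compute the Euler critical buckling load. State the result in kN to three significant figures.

Buckling occurs about the weak axis: I_min = h·b³/12 with b = 121 mm (the shorter side).
I_min = 170×121³/12 = 2.510×10^7 mm⁴
I = 2.510×10^7 mm⁴ = 2.510×10^-5 m⁴
Effective length L_e = K·L = 1 × 7.40 = 7.400 m
P_cr = π²EI / L_e² = π² × 111×10⁹ × 2.510×10^-5 / 7.400² = 5.021×10^5 N

P_cr ≈ 502 kN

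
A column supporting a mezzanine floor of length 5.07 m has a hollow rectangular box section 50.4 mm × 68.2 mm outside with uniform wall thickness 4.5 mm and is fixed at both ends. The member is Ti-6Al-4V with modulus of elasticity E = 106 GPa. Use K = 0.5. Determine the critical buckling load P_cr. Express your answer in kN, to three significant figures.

Inner dimensions: h_i = 68.2 − 2×4.5 = 59.20 mm, b_i = 50.4 − 2×4.5 = 41.40 mm
Weak-axis I_min = (h_o·b_o³ − h_i·b_i³)/12 with b_o = 50.4, b_i = 41.40 mm (shorter outer/inner sides).
I_min = (68.2×50.4³ − 59.20×41.40³)/12 = 3.775×10^5 mm⁴
I = 3.775×10^5 mm⁴ = 3.775×10^-7 m⁴
Effective length L_e = K·L = 0.5 × 5.07 = 2.535 m
P_cr = π²EI / L_e² = π² × 106×10⁹ × 3.775×10^-7 / 2.535² = 6.146×10^4 N

P_cr ≈ 61.5 kN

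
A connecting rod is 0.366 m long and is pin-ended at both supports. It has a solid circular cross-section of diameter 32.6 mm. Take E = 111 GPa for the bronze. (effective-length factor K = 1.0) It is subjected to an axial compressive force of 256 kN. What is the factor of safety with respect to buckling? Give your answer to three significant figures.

I = πd⁴/64 = π×32.6⁴/64 = 5.544×10^4 mm⁴
I = 5.544×10^4 mm⁴ = 5.544×10^-8 m⁴
Effective length L_e = K·L = 1 × 0.366 = 0.3660 m
P_cr = π²EI / L_e² = π² × 111×10⁹ × 5.544×10^-8 / 0.3660² = 4.534×10^5 N
Factor of safety n = P_cr / P = 453.42 / 256 = 1.77

n ≈ 1.77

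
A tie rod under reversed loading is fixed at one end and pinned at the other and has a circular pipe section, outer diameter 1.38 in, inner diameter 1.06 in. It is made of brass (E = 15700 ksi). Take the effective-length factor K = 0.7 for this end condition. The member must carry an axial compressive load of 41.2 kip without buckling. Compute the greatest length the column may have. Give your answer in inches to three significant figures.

d_o = 1.38 in, d_i = 1.06 in
I = π(d_o⁴ − d_i⁴)/64 = π(1.38⁴ − 1.060⁴)/64 = 0.1161 in⁴
At the buckling limit P_cr = P = 4.120×10^4 lb
From P_cr = π²EI/(K·L)²:  L = (1/K)·√(π²EI/P_cr) = (1/0.7)·√(π²×1.57×10^7×0.1161/4.120×10^4)
L = 29.8 in

L_max ≈ 29.8 in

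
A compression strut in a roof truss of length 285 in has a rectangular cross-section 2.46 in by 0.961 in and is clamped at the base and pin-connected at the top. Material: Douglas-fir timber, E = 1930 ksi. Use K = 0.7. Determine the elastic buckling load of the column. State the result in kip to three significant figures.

P_cr ≈ 0.0871 kip

Buckling occurs about the weak axis: I_min = h·b³/12 with b = 0.961 in (the shorter side).
I_min = 2.46×0.961³/12 = 0.1819 in⁴
Effective length L_e = K·L = 0.7 × 285 = 199.5 in
P_cr = π²EI / L_e² = π² × 1930×10³ × 0.1819 / 199.5² = 87.08 lb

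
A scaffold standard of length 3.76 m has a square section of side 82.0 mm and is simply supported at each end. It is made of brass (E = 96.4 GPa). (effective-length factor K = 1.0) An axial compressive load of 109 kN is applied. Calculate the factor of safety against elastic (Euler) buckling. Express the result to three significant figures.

n ≈ 2.33

I = a⁴/12 = 82.0⁴/12 = 3.768×10^6 mm⁴
I = 3.768×10^6 mm⁴ = 3.768×10^-6 m⁴
Effective length L_e = K·L = 1 × 3.76 = 3.760 m
P_cr = π²EI / L_e² = π² × 96.4×10⁹ × 3.768×10^-6 / 3.760² = 2.536×10^5 N
Factor of safety n = P_cr / P = 253.56 / 109 = 2.33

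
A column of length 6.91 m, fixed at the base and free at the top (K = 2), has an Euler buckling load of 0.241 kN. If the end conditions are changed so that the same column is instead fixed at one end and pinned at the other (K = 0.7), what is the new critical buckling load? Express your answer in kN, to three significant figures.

P_cr ≈ 1.97 kN

P_cr ∝ 1/K², so P_cr,new = P_cr,old × (K_old/K_new)² = 0.241 × (2/0.7)²
= 0.241 × 8.163 = 1.97 kN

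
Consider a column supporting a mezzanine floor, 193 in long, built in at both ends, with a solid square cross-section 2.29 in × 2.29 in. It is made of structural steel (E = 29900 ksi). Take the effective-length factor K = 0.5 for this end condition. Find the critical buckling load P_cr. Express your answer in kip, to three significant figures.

I = a⁴/12 = 2.29⁴/12 = 2.292 in⁴
Effective length L_e = K·L = 0.5 × 193 = 96.50 in
P_cr = π²EI / L_e² = π² × 29900×10³ × 2.292 / 96.50² = 7.262×10^4 lb

P_cr ≈ 72.6 kip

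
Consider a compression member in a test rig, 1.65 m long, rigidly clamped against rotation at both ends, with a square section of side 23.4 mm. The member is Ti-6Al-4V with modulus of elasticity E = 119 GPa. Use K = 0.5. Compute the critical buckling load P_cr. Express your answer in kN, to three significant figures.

P_cr ≈ 43.1 kN

I = a⁴/12 = 23.4⁴/12 = 2.499×10^4 mm⁴
I = 2.499×10^4 mm⁴ = 2.499×10^-8 m⁴
Effective length L_e = K·L = 0.5 × 1.65 = 0.8250 m
P_cr = π²EI / L_e² = π² × 119×10⁹ × 2.499×10^-8 / 0.8250² = 4.311×10^4 N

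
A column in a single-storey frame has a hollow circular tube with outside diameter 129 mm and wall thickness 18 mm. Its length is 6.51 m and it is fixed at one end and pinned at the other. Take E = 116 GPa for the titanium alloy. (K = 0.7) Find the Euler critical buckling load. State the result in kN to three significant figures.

Inner diameter d_i = 129 − 2×18 = 93.00 mm
I = π(d_o⁴ − d_i⁴)/64 = π(129⁴ − 93.00⁴)/64 = 9.921×10^6 mm⁴
I = 9.921×10^6 mm⁴ = 9.921×10^-6 m⁴
Effective length L_e = K·L = 0.7 × 6.51 = 4.557 m
P_cr = π²EI / L_e² = π² × 116×10⁹ × 9.921×10^-6 / 4.557² = 5.470×10^5 N

P_cr ≈ 547 kN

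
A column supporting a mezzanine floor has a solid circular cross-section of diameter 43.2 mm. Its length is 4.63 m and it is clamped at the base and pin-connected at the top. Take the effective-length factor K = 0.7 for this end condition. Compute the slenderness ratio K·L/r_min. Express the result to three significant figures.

For a solid circle r = d/4 = 43.2/4 = 10.80 mm
L_e = K·L = 0.7 × 4.63 m = 3.241 m = 3241.0 mm
λ = L_e / r_min = 3241.0 / 10.80 = 300

λ ≈ 300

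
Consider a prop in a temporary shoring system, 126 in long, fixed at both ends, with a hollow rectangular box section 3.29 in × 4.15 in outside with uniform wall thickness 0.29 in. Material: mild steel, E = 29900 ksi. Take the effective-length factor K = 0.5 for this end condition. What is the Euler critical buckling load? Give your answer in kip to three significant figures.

P_cr ≈ 475 kip

Inner dimensions: h_i = 4.15 − 2×0.29 = 3.570 in, b_i = 3.29 − 2×0.29 = 2.710 in
Weak-axis I_min = (h_o·b_o³ − h_i·b_i³)/12 with b_o = 3.29, b_i = 2.710 in (shorter outer/inner sides).
I_min = (4.15×3.29³ − 3.570×2.710³)/12 = 6.395 in⁴
Effective length L_e = K·L = 0.5 × 126 = 63.00 in
P_cr = π²EI / L_e² = π² × 29900×10³ × 6.395 / 63.00² = 4.754×10^5 lb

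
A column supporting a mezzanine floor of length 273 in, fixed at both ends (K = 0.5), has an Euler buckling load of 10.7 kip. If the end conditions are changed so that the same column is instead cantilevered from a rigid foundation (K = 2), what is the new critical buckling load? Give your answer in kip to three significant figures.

P_cr ≈ 0.669 kip

P_cr ∝ 1/K², so P_cr,new = P_cr,old × (K_old/K_new)² = 10.7 × (0.5/2)²
= 10.7 × 0.06250 = 0.669 kip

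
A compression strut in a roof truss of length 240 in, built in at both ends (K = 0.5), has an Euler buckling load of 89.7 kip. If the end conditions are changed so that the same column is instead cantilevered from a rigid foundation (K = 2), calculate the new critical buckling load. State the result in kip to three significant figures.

P_cr ≈ 5.61 kip

P_cr ∝ 1/K², so P_cr,new = P_cr,old × (K_old/K_new)² = 89.7 × (0.5/2)²
= 89.7 × 0.06250 = 5.61 kip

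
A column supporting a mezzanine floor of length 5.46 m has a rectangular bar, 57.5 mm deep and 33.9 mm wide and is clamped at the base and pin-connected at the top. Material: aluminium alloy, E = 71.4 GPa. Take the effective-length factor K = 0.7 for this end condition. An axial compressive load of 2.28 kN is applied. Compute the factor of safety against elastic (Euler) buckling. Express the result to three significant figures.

Buckling occurs about the weak axis: I_min = h·b³/12 with b = 33.9 mm (the shorter side).
I_min = 57.5×33.9³/12 = 1.867×10^5 mm⁴
I = 1.867×10^5 mm⁴ = 1.867×10^-7 m⁴
Effective length L_e = K·L = 0.7 × 5.46 = 3.822 m
P_cr = π²EI / L_e² = π² × 71.4×10⁹ × 1.867×10^-7 / 3.822² = 9.005×10^3 N
Factor of safety n = P_cr / P = 9.0054 / 2.28 = 3.95

n ≈ 3.95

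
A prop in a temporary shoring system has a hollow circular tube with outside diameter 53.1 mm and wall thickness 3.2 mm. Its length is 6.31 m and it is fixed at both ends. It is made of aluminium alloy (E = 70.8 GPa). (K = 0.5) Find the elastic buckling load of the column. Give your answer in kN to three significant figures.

P_cr ≈ 11.0 kN

Inner diameter d_i = 53.1 − 2×3.2 = 46.70 mm
I = π(d_o⁴ − d_i⁴)/64 = π(53.1⁴ − 46.70⁴)/64 = 1.568×10^5 mm⁴
I = 1.568×10^5 mm⁴ = 1.568×10^-7 m⁴
Effective length L_e = K·L = 0.5 × 6.31 = 3.155 m
P_cr = π²EI / L_e² = π² × 70.8×10⁹ × 1.568×10^-7 / 3.155² = 1.101×10^4 N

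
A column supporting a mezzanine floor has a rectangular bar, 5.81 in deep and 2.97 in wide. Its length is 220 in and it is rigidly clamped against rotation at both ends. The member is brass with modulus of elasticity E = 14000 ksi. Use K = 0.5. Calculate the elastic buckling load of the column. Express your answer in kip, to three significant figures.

Buckling occurs about the weak axis: I_min = h·b³/12 with b = 2.97 in (the shorter side).
I_min = 5.81×2.97³/12 = 12.68 in⁴
Effective length L_e = K·L = 0.5 × 220 = 110.0 in
P_cr = π²EI / L_e² = π² × 14000×10³ × 12.68 / 110.0² = 1.448×10^5 lb

P_cr ≈ 145 kip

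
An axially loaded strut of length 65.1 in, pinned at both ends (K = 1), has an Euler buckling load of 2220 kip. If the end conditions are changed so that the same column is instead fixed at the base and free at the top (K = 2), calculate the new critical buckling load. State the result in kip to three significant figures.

P_cr ∝ 1/K², so P_cr,new = P_cr,old × (K_old/K_new)² = 2220 × (1/2)²
= 2220 × 0.2500 = 555 kip

P_cr ≈ 555 kip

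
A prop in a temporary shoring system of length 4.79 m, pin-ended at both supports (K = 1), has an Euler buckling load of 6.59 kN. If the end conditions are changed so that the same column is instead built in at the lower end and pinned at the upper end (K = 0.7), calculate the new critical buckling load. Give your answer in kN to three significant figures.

P_cr ∝ 1/K², so P_cr,new = P_cr,old × (K_old/K_new)² = 6.59 × (1/0.7)²
= 6.59 × 2.041 = 13.4 kN

P_cr ≈ 13.4 kN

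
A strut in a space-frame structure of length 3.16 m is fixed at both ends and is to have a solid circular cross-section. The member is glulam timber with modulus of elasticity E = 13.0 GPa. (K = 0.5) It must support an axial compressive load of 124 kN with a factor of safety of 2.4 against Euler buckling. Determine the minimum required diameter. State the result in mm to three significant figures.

Required P_cr = n·P = 2.4 × 124 = 297.6 kN
L_e = K·L = 0.5 × 3.16 = 1.580 m
Required I = P_cr·L_e²/(π²E) = 2.976×10^5 × 1.580² / (π² × 1.30×10^10) = 5.790×10^-6 m⁴
I_req = 5.790×10^6 mm⁴
Solid circle: I = πd⁴/64  ⇒  d = (64I/π)^(1/4) = (64×5.790×10^6/π)^(1/4) = 104 mm

d ≈ 104 mm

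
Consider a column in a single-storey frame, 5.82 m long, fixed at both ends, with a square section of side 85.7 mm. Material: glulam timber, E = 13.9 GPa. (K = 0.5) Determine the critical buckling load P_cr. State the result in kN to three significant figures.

P_cr ≈ 72.8 kN

I = a⁴/12 = 85.7⁴/12 = 4.495×10^6 mm⁴
I = 4.495×10^6 mm⁴ = 4.495×10^-6 m⁴
Effective length L_e = K·L = 0.5 × 5.82 = 2.910 m
P_cr = π²EI / L_e² = π² × 13.9×10⁹ × 4.495×10^-6 / 2.910² = 7.282×10^4 N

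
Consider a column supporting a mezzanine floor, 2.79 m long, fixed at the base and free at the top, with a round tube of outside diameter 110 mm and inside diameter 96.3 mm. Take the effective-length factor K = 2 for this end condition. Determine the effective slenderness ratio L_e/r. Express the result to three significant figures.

λ ≈ 153

d_o = 110 mm, d_i = 96.3 mm
I = π(d_o⁴ − d_i⁴)/64 = π(110⁴ − 96.30⁴)/64 = 2.965×10^6 mm⁴
A = 2.220×10^3 mm²;  r_min = √(I/A) = √(2.965×10^6/2.220×10^3) = 36.55 mm
L_e = K·L = 2 × 2.79 m = 5.580 m = 5580.0 mm
λ = L_e / r_min = 5580.0 / 36.55 = 153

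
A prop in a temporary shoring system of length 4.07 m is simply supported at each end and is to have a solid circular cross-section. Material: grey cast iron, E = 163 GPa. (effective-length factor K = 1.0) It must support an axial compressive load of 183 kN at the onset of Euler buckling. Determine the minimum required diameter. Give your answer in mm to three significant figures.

L_e = K·L = 1 × 4.07 = 4.070 m
Required I = P_cr·L_e²/(π²E) = 1.830×10^5 × 4.070² / (π² × 1.63×10^11) = 1.884×10^-6 m⁴
I_req = 1.884×10^6 mm⁴
Solid circle: I = πd⁴/64  ⇒  d = (64I/π)^(1/4) = (64×1.884×10^6/π)^(1/4) = 78.7 mm

d ≈ 78.7 mm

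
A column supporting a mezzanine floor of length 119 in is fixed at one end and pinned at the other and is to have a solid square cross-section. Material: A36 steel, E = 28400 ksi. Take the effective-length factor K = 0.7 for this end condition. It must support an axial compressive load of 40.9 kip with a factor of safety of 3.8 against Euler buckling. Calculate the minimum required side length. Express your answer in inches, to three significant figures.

Required P_cr = n·P = 3.8 × 40.9 = 155.4 kip
L_e = K·L = 0.7 × 119 = 83.30 in
Required I = P_cr·L_e²/(π²E) = 1.554×10^5 × 83.30² / (π² × 2.84×10^7) = 3.848 in⁴
Solid square: I = a⁴/12  ⇒  a = (12I)^(1/4) = (12×3.848)^(1/4) = 2.61 in

a ≈ 2.61 in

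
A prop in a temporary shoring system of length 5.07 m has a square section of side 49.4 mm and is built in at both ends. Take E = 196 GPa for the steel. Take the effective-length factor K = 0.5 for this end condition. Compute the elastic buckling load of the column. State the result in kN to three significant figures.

P_cr ≈ 149 kN

I = a⁴/12 = 49.4⁴/12 = 4.963×10^5 mm⁴
I = 4.963×10^5 mm⁴ = 4.963×10^-7 m⁴
Effective length L_e = K·L = 0.5 × 5.07 = 2.535 m
P_cr = π²EI / L_e² = π² × 196×10⁹ × 4.963×10^-7 / 2.535² = 1.494×10^5 N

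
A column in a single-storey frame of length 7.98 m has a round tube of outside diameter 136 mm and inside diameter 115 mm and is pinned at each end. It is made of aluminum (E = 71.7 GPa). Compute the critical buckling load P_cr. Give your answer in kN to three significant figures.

d_o = 136 mm, d_i = 115 mm
I = π(d_o⁴ − d_i⁴)/64 = π(136⁴ − 115.0⁴)/64 = 8.207×10^6 mm⁴
I = 8.207×10^6 mm⁴ = 8.207×10^-6 m⁴
Effective length L_e = K·L = 1 × 7.98 = 7.980 m
P_cr = π²EI / L_e² = π² × 71.7×10⁹ × 8.207×10^-6 / 7.980² = 9.121×10^4 N

P_cr ≈ 91.2 kN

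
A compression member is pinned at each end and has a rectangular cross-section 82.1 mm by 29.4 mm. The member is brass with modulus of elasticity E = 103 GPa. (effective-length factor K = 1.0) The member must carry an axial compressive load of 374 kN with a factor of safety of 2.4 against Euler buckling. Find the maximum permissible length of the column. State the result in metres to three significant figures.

Buckling occurs about the weak axis: I_min = h·b³/12 with b = 29.4 mm (the shorter side).
I_min = 82.1×29.4³/12 = 1.739×10^5 mm⁴
I = 1.739×10^-7 m⁴
Required critical load P_cr = n·P = 2.4 × 374 = 897.6 kN = 8.976×10^5 N
From P_cr = π²EI/(K·L)²:  L = (1/K)·√(π²EI/P_cr) = (1/1)·√(π²×1.03×10^11×1.739×10^-7/8.976×10^5)
L = 0.444 m

L_max ≈ 0.444 m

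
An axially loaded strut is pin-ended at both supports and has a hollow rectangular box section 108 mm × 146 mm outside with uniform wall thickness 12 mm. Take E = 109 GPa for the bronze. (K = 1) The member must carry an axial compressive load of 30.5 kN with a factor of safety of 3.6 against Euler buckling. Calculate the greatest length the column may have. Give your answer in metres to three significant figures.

L_max ≈ 9.55 m

Inner dimensions: h_i = 146 − 2×12 = 122.0 mm, b_i = 108 − 2×12 = 84.00 mm
Weak-axis I_min = (h_o·b_o³ − h_i·b_i³)/12 with b_o = 108, b_i = 84.00 mm (shorter outer/inner sides).
I_min = (146×108³ − 122.0×84.00³)/12 = 9.301×10^6 mm⁴
I = 9.301×10^-6 m⁴
Required critical load P_cr = n·P = 3.6 × 30.5 = 109.8 kN = 1.098×10^5 N
From P_cr = π²EI/(K·L)²:  L = (1/K)·√(π²EI/P_cr) = (1/1)·√(π²×1.09×10^11×9.301×10^-6/1.098×10^5)
L = 9.55 m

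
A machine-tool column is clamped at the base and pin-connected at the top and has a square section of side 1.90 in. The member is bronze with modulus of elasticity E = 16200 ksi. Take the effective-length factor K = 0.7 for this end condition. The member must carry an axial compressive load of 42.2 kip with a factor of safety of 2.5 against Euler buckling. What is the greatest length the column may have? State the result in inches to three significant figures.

L_max ≈ 58.0 in

I = a⁴/12 = 1.90⁴/12 = 1.086 in⁴
Required critical load P_cr = n·P = 2.5 × 42.2 = 105.5 kip = 1.055×10^5 lb
From P_cr = π²EI/(K·L)²:  L = (1/K)·√(π²EI/P_cr) = (1/0.7)·√(π²×1.62×10^7×1.086/1.055×10^5)
L = 58.0 in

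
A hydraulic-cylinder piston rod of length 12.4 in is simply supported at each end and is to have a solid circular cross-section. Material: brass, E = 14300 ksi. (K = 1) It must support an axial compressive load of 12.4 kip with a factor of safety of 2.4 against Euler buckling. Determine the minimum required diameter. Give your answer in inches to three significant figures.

Required P_cr = n·P = 2.4 × 12.4 = 29.76 kip
L_e = K·L = 1 × 12.4 = 12.40 in
Required I = P_cr·L_e²/(π²E) = 2.976×10^4 × 12.40² / (π² × 1.43×10^7) = 3.242×10^-2 in⁴
Solid circle: I = πd⁴/64  ⇒  d = (64I/π)^(1/4) = (64×3.242×10^-2/π)^(1/4) = 0.902 in

d ≈ 0.902 in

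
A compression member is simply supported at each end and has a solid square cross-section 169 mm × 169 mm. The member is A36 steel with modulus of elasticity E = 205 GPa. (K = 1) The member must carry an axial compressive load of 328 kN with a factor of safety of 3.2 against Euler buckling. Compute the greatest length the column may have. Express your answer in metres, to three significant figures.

L_max ≈ 11.4 m

I = a⁴/12 = 169⁴/12 = 6.798×10^7 mm⁴
I = 6.798×10^-5 m⁴
Required critical load P_cr = n·P = 3.2 × 328 = 1050 kN = 1.050×10^6 N
From P_cr = π²EI/(K·L)²:  L = (1/K)·√(π²EI/P_cr) = (1/1)·√(π²×2.05×10^11×6.798×10^-5/1.050×10^6)
L = 11.4 m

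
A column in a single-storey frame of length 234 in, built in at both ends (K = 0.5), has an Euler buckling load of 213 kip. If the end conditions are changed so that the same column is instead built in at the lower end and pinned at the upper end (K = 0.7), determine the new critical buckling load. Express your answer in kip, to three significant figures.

P_cr ≈ 109 kip

P_cr ∝ 1/K², so P_cr,new = P_cr,old × (K_old/K_new)² = 213 × (0.5/0.7)²
= 213 × 0.5102 = 109 kip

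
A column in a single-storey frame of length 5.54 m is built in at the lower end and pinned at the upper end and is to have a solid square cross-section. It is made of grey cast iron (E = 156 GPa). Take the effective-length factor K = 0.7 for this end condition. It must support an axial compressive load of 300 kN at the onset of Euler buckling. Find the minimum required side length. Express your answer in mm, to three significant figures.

L_e = K·L = 0.7 × 5.54 = 3.878 m
Required I = P_cr·L_e²/(π²E) = 3.000×10^5 × 3.878² / (π² × 1.56×10^11) = 2.930×10^-6 m⁴
I_req = 2.930×10^6 mm⁴
Solid square: I = a⁴/12  ⇒  a = (12I)^(1/4) = (12×2.930×10^6)^(1/4) = 77.0 mm

a ≈ 77.0 mm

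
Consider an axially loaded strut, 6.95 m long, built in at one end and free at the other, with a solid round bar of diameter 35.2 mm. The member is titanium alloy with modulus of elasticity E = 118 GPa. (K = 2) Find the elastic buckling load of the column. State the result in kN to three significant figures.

P_cr ≈ 0.454 kN

I = πd⁴/64 = π×35.2⁴/64 = 7.536×10^4 mm⁴
I = 7.536×10^4 mm⁴ = 7.536×10^-8 m⁴
Effective length L_e = K·L = 2 × 6.95 = 13.90 m
P_cr = π²EI / L_e² = π² × 118×10⁹ × 7.536×10^-8 / 13.90² = 454.2 N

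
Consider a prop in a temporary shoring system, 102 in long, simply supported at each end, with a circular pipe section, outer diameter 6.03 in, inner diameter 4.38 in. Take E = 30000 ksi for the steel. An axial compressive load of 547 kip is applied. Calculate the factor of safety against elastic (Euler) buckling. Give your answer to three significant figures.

n ≈ 2.44

d_o = 6.03 in, d_i = 4.38 in
I = π(d_o⁴ − d_i⁴)/64 = π(6.03⁴ − 4.380⁴)/64 = 46.83 in⁴
Effective length L_e = K·L = 1 × 102 = 102.0 in
P_cr = π²EI / L_e² = π² × 30000×10³ × 46.83 / 102.0² = 1.333×10^6 lb
Factor of safety n = P_cr / P = 1332.8 / 547 = 2.44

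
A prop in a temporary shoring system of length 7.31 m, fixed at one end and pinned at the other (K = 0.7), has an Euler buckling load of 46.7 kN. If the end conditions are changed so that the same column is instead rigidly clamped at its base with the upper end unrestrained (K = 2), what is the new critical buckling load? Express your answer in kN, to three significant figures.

P_cr ≈ 5.72 kN

P_cr ∝ 1/K², so P_cr,new = P_cr,old × (K_old/K_new)² = 46.7 × (0.7/2)²
= 46.7 × 0.1225 = 5.72 kN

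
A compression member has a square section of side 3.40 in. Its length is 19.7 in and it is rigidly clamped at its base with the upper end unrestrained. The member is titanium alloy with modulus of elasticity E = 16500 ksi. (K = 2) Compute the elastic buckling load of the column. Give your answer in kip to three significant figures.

I = a⁴/12 = 3.40⁴/12 = 11.14 in⁴
Effective length L_e = K·L = 2 × 19.7 = 39.40 in
P_cr = π²EI / L_e² = π² × 16500×10³ × 11.14 / 39.40² = 1.168×10^6 lb

P_cr ≈ 1170 kip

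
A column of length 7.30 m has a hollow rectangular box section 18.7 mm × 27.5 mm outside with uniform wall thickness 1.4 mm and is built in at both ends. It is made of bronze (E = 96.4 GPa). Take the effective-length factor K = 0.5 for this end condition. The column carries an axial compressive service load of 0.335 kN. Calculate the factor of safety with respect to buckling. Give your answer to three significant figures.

n ≈ 1.43

Inner dimensions: h_i = 27.5 − 2×1.4 = 24.70 mm, b_i = 18.7 − 2×1.4 = 15.90 mm
Weak-axis I_min = (h_o·b_o³ − h_i·b_i³)/12 with b_o = 18.7, b_i = 15.90 mm (shorter outer/inner sides).
I_min = (27.5×18.7³ − 24.70×15.90³)/12 = 6.712×10^3 mm⁴
I = 6.712×10^3 mm⁴ = 6.712×10^-9 m⁴
Effective length L_e = K·L = 0.5 × 7.30 = 3.650 m
P_cr = π²EI / L_e² = π² × 96.4×10⁹ × 6.712×10^-9 / 3.650² = 479.3 N
Factor of safety n = P_cr / P = 0.47933 / 0.335 = 1.43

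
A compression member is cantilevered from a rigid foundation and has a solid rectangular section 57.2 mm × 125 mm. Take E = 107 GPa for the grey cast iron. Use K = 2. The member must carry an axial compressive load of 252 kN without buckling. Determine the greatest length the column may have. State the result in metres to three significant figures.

Buckling occurs about the weak axis: I_min = h·b³/12 with b = 57.2 mm (the shorter side).
I_min = 125×57.2³/12 = 1.949×10^6 mm⁴
I = 1.949×10^-6 m⁴
At the buckling limit P_cr = P = 2.520×10^5 N
From P_cr = π²EI/(K·L)²:  L = (1/K)·√(π²EI/P_cr) = (1/2)·√(π²×1.07×10^11×1.949×10^-6/2.520×10^5)
L = 1.43 m

L_max ≈ 1.43 m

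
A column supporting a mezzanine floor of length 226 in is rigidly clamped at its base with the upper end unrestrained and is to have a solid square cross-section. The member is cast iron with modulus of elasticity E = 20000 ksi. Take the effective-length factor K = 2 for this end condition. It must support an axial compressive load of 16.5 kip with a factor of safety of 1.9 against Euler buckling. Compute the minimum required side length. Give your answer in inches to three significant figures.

a ≈ 4.44 in

Required P_cr = n·P = 1.9 × 16.5 = 31.35 kip
L_e = K·L = 2 × 226 = 452.0 in
Required I = P_cr·L_e²/(π²E) = 3.135×10^4 × 452.0² / (π² × 2.00×10^7) = 32.45 in⁴
Solid square: I = a⁴/12  ⇒  a = (12I)^(1/4) = (12×32.45)^(1/4) = 4.44 in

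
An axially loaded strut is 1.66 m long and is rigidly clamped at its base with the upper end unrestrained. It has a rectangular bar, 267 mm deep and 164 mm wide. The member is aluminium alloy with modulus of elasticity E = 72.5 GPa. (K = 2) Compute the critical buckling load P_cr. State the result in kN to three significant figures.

Buckling occurs about the weak axis: I_min = h·b³/12 with b = 164 mm (the shorter side).
I_min = 267×164³/12 = 9.814×10^7 mm⁴
I = 9.814×10^7 mm⁴ = 9.814×10^-5 m⁴
Effective length L_e = K·L = 2 × 1.66 = 3.320 m
P_cr = π²EI / L_e² = π² × 72.5×10⁹ × 9.814×10^-5 / 3.320² = 6.371×10^6 N

P_cr ≈ 6370 kN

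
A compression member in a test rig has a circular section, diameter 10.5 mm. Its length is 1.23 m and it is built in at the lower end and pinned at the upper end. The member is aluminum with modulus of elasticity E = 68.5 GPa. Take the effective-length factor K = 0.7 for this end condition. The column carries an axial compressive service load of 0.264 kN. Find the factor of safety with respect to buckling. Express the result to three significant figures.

n ≈ 2.06

I = πd⁴/64 = π×10.5⁴/64 = 596.7 mm⁴
I = 596.7 mm⁴ = 5.967×10^-10 m⁴
Effective length L_e = K·L = 0.7 × 1.23 = 0.8610 m
P_cr = π²EI / L_e² = π² × 68.5×10⁹ × 5.967×10^-10 / 0.8610² = 544.1 N
Factor of safety n = P_cr / P = 0.54414 / 0.264 = 2.06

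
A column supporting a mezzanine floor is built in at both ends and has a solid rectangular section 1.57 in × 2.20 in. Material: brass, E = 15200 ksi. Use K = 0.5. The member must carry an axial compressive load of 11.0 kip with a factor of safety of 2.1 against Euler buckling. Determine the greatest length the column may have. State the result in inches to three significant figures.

Buckling occurs about the weak axis: I_min = h·b³/12 with b = 1.57 in (the shorter side).
I_min = 2.20×1.57³/12 = 0.7095 in⁴
Required critical load P_cr = n·P = 2.1 × 11.0 = 23.10 kip = 2.310×10^4 lb
From P_cr = π²EI/(K·L)²:  L = (1/K)·√(π²EI/P_cr) = (1/0.5)·√(π²×1.52×10^7×0.7095/2.310×10^4)
L = 136 in

L_max ≈ 136 in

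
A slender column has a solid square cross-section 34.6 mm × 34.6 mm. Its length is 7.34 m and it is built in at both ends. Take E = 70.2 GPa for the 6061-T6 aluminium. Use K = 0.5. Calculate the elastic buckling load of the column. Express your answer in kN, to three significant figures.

I = a⁴/12 = 34.6⁴/12 = 1.194×10^5 mm⁴
I = 1.194×10^5 mm⁴ = 1.194×10^-7 m⁴
Effective length L_e = K·L = 0.5 × 7.34 = 3.670 m
P_cr = π²EI / L_e² = π² × 70.2×10⁹ × 1.194×10^-7 / 3.670² = 6.144×10^3 N

P_cr ≈ 6.14 kN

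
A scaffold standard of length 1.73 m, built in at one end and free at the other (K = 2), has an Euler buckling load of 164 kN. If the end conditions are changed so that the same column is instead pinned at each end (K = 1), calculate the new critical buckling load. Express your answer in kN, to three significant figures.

P_cr ∝ 1/K², so P_cr,new = P_cr,old × (K_old/K_new)² = 164 × (2/1)²
= 164 × 4.000 = 656 kN

P_cr ≈ 656 kN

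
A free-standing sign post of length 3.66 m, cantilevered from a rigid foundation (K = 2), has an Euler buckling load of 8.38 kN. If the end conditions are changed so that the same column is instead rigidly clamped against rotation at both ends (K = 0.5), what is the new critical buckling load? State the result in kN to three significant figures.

P_cr ≈ 134 kN

P_cr ∝ 1/K², so P_cr,new = P_cr,old × (K_old/K_new)² = 8.38 × (2/0.5)²
= 8.38 × 16.00 = 134 kN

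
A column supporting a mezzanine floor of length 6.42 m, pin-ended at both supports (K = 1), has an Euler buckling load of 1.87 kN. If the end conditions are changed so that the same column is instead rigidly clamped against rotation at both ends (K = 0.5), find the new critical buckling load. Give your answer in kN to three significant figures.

P_cr ≈ 7.48 kN

P_cr ∝ 1/K², so P_cr,new = P_cr,old × (K_old/K_new)² = 1.87 × (1/0.5)²
= 1.87 × 4.000 = 7.48 kN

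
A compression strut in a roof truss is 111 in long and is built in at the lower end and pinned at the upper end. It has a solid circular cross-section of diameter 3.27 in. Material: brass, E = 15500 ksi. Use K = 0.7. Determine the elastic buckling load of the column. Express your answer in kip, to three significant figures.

P_cr ≈ 142 kip

I = πd⁴/64 = π×3.27⁴/64 = 5.613 in⁴
Effective length L_e = K·L = 0.7 × 111 = 77.70 in
P_cr = π²EI / L_e² = π² × 15500×10³ × 5.613 / 77.70² = 1.422×10^5 lb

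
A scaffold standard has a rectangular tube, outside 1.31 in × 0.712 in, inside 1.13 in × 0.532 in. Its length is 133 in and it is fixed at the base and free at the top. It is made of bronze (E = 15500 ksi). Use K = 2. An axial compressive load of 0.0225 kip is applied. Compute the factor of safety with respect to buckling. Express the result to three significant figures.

Weak-axis I_min = (h_o·b_o³ − h_i·b_i³)/12 with b_o = 0.712, b_i = 0.5320 in (shorter outer/inner sides).
I_min = (1.31×0.712³ − 1.130×0.5320³)/12 = 2.522×10^-2 in⁴
Effective length L_e = K·L = 2 × 133 = 266.0 in
P_cr = π²EI / L_e² = π² × 15500×10³ × 2.522×10^-2 / 266.0² = 54.54 lb
Factor of safety n = P_cr / P = 0.054537 / 0.0225 = 2.42

n ≈ 2.42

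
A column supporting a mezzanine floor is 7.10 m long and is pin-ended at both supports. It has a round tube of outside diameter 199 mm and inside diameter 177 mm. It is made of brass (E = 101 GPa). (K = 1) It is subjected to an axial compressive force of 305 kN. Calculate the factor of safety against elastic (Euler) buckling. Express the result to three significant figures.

n ≈ 1.87

d_o = 199 mm, d_i = 177 mm
I = π(d_o⁴ − d_i⁴)/64 = π(199⁴ − 177.0⁴)/64 = 2.880×10^7 mm⁴
I = 2.880×10^7 mm⁴ = 2.880×10^-5 m⁴
Effective length L_e = K·L = 1 × 7.10 = 7.100 m
P_cr = π²EI / L_e² = π² × 101×10⁹ × 2.880×10^-5 / 7.100² = 5.695×10^5 N
Factor of safety n = P_cr / P = 569.53 / 305 = 1.87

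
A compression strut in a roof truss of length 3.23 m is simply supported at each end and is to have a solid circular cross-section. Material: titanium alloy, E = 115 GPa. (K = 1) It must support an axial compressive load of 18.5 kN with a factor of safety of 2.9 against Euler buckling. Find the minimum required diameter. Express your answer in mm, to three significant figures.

d ≈ 56.3 mm

Required P_cr = n·P = 2.9 × 18.5 = 53.65 kN
L_e = K·L = 1 × 3.23 = 3.230 m
Required I = P_cr·L_e²/(π²E) = 5.365×10^4 × 3.230² / (π² × 1.15×10^11) = 4.931×10^-7 m⁴
I_req = 4.931×10^5 mm⁴
Solid circle: I = πd⁴/64  ⇒  d = (64I/π)^(1/4) = (64×4.931×10^5/π)^(1/4) = 56.3 mm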